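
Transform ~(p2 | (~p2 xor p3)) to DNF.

~p2 & p3

~(p2 | (~p2 xor p3))
⇔ ~(p2 | (~p2 & ~p3) | (~~p2 & p3))   (expand xor)
⇔ ~p2 & ~(~p2 & ~p3) & ~(~~p2 & p3)   (De Morgan)
⇔ ~p2 & (~~p2 | ~~p3) & ~(~~p2 & p3)   (De Morgan)
⇔ ~p2 & (p2 | ~~p3) & ~(~~p2 & p3)   (double negation)
⇔ ~p2 & (p2 | p3) & ~(~~p2 & p3)   (double negation)
⇔ ~p2 & (p2 | p3) & (~~~p2 | ~p3)   (De Morgan)
⇔ ~p2 & (p2 | p3) & (~p2 | ~p3)   (double negation)
⇔ (~p2 & p2 & ~p2) | (~p2 & p2 & ~p3) | (~p2 & p3 & ~p2) | (~p2 & p3 & ~p3)   (distribute & over |)
⇔ ~p2 & p3   (simplify)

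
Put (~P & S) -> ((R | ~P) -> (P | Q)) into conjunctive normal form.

(~P & S) -> ((R | ~P) -> (P | Q))
⇔ ~(~P & S) | ((R | ~P) -> (P | Q))   — eliminate ->
⇔ ~(~P & S) | ~(R | ~P) | P | Q   — eliminate ->
⇔ ~~P | ~S | ~(R | ~P) | P | Q   — De Morgan
⇔ P | ~S | ~(R | ~P) | P | Q   — double negation
⇔ P | ~S | (~R & ~~P) | P | Q   — De Morgan
⇔ P | ~S | (~R & P) | P | Q   — double negation
⇔ (P | ~S | ~R | P | Q) & (P | ~S | P | P | Q)   — distribute | over &
⇔ P | ~S | Q   — simplify

P | ~S | Q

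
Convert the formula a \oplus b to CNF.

(a \lor b) \land (\lnot a \lor \lnot b)

a \oplus b
≡ (a \lor b) \land \lnot (a \land b)   (expand \oplus)
≡ (a \lor b) \land (\lnot a \lor \lnot b)   (De Morgan)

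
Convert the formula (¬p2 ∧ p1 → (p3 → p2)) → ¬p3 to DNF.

(¬p2 ∧ p1 → (p3 → p2)) → ¬p3
⇔ ¬(¬p2 ∧ p1 → (p3 → p2)) ∨ ¬p3   (eliminate →)
⇔ ¬(¬(¬p2 ∧ p1) ∨ (p3 → p2)) ∨ ¬p3   (eliminate →)
⇔ ¬(¬(¬p2 ∧ p1) ∨ ¬p3 ∨ p2) ∨ ¬p3   (eliminate →)
⇔ ¬¬(¬p2 ∧ p1) ∧ ¬¬p3 ∧ ¬p2 ∨ ¬p3   (De Morgan)
⇔ ¬p2 ∧ p1 ∧ ¬¬p3 ∧ ¬p2 ∨ ¬p3   (double negation)
⇔ ¬p2 ∧ p1 ∧ p3 ∧ ¬p2 ∨ ¬p3   (double negation)
⇔ ¬p2 ∧ p1 ∧ p3 ∨ ¬p3   (simplify)

¬p2 ∧ p1 ∧ p3 ∨ ¬p3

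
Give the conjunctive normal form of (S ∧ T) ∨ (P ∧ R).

(S ∨ P) ∧ (S ∨ R) ∧ (T ∨ P) ∧ (T ∨ R)

(S ∧ T) ∨ (P ∧ R)
⇔ (S ∨ P) ∧ (S ∨ R) ∧ (T ∨ P) ∧ (T ∨ R)   (distribute ∨ over ∧)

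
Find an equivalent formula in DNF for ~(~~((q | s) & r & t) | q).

(~q & ~s) | (~r & ~q) | (~t & ~q)

~(~~((q | s) & r & t) | q)
≡ ~~~((q | s) & r & t) & ~q   [De Morgan]
≡ ~((q | s) & r & t) & ~q   [double negation]
≡ (~(q | s) | ~r | ~t) & ~q   [De Morgan]
≡ ((~q & ~s) | ~r | ~t) & ~q   [De Morgan]
≡ (~q & ~s & ~q) | (~r & ~q) | (~t & ~q)   [distribute & over |]
≡ (~q & ~s) | (~r & ~q) | (~t & ~q)   [simplify]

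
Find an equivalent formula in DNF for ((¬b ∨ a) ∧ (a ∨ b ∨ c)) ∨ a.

(¬b ∧ c) ∨ a

((¬b ∨ a) ∧ (a ∨ b ∨ c)) ∨ a
= (¬b ∧ a) ∨ (¬b ∧ b) ∨ (¬b ∧ c) ∨ (a ∧ a) ∨ (a ∧ b) ∨ (a ∧ c) ∨ a   [distribute ∧ over ∨]
= (¬b ∧ c) ∨ a   [simplify]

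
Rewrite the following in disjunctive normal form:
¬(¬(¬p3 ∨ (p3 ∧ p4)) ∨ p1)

(¬p3 ∧ ¬p1) ∨ (p3 ∧ p4 ∧ ¬p1)

¬(¬(¬p3 ∨ (p3 ∧ p4)) ∨ p1)
≡ ¬¬(¬p3 ∨ (p3 ∧ p4)) ∧ ¬p1   [De Morgan]
≡ (¬p3 ∨ (p3 ∧ p4)) ∧ ¬p1   [double negation]
≡ (¬p3 ∧ ¬p1) ∨ (p3 ∧ p4 ∧ ¬p1)   [distribute ∧ over ∨]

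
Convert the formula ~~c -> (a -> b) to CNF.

~~c -> (a -> b)
≡ ~~~c | (a -> b)   [eliminate ->]
≡ ~~~c | ~a | b   [eliminate ->]
≡ ~c | ~a | b   [double negation]

~c | ~a | b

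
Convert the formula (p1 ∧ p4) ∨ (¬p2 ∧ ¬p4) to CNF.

(p1 ∨ ¬p2) ∧ (p1 ∨ ¬p4) ∧ (p4 ∨ ¬p2)

(p1 ∧ p4) ∨ (¬p2 ∧ ¬p4)
= (p1 ∨ ¬p2) ∧ (p1 ∨ ¬p4) ∧ (p4 ∨ ¬p2) ∧ (p4 ∨ ¬p4)   [distribute ∨ over ∧]
= (p1 ∨ ¬p2) ∧ (p1 ∨ ¬p4) ∧ (p4 ∨ ¬p2)   [simplify]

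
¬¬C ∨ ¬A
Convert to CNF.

¬¬C ∨ ¬A
⇔ C ∨ ¬A   [double negation]

C ∨ ¬A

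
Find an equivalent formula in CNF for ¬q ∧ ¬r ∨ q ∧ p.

¬q ∧ ¬r ∨ q ∧ p
≡ (¬q ∨ q) ∧ (¬q ∨ p) ∧ (¬r ∨ q) ∧ (¬r ∨ p)   [distribute ∨ over ∧]
≡ (¬q ∨ p) ∧ (¬r ∨ q) ∧ (¬r ∨ p)   [simplify]

(¬q ∨ p) ∧ (¬r ∨ q) ∧ (¬r ∨ p)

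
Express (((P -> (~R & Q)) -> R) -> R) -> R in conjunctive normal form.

(((P -> (~R & Q)) -> R) -> R) -> R
⇔ ~(((P -> (~R & Q)) -> R) -> R) | R   [eliminate ->]
⇔ ~(~((P -> (~R & Q)) -> R) | R) | R   [eliminate ->]
⇔ ~(~(~(P -> (~R & Q)) | R) | R) | R   [eliminate ->]
⇔ ~(~(~(~P | (~R & Q)) | R) | R) | R   [eliminate ->]
⇔ (~~(~(~P | (~R & Q)) | R) & ~R) | R   [De Morgan]
⇔ ((~(~P | (~R & Q)) | R) & ~R) | R   [double negation]
⇔ (((~~P & ~(~R & Q)) | R) & ~R) | R   [De Morgan]
⇔ (((P & ~(~R & Q)) | R) & ~R) | R   [double negation]
⇔ (((P & (~~R | ~Q)) | R) & ~R) | R   [De Morgan]
⇔ (((P & (R | ~Q)) | R) & ~R) | R   [double negation]
⇔ (P | R | R) & (R | ~Q | R | R) & (~R | R)   [distribute | over &]
⇔ (P | R) & (R | ~Q)   [simplify]

(P | R) & (R | ~Q)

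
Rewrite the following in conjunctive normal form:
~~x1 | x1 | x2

~~x1 | x1 | x2
≡ x1 | x1 | x2   (double negation)
≡ x1 | x2   (simplify)

x1 | x2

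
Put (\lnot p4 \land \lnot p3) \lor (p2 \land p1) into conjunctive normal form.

(\lnot p4 \lor p2) \land (\lnot p4 \lor p1) \land (\lnot p3 \lor p2) \land (\lnot p3 \lor p1)

(\lnot p4 \land \lnot p3) \lor (p2 \land p1)
= (\lnot p4 \lor p2) \land (\lnot p4 \lor p1) \land (\lnot p3 \lor p2) \land (\lnot p3 \lor p1)   [distribute \lor over \land]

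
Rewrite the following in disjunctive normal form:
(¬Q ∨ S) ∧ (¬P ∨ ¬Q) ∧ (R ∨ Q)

(¬Q ∨ S) ∧ (¬P ∨ ¬Q) ∧ (R ∨ Q)
≡ (¬Q ∧ ¬P ∧ R) ∨ (¬Q ∧ ¬P ∧ Q) ∨ (¬Q ∧ ¬Q ∧ R) ∨ (¬Q ∧ ¬Q ∧ Q) ∨ (S ∧ ¬P ∧ R) ∨ (S ∧ ¬P ∧ Q) ∨ (S ∧ ¬Q ∧ R) ∨ (S ∧ ¬Q ∧ Q)   [distribute ∧ over ∨]
≡ (¬Q ∧ R) ∨ (S ∧ ¬P ∧ R) ∨ (S ∧ ¬P ∧ Q)   [simplify]

(¬Q ∧ R) ∨ (S ∧ ¬P ∧ R) ∨ (S ∧ ¬P ∧ Q)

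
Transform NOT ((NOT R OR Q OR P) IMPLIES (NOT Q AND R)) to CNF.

Q OR NOT R

NOT ((NOT R OR Q OR P) IMPLIES (NOT Q AND R))
⇔ NOT (NOT (NOT R OR Q OR P) OR (NOT Q AND R))
⇔ NOT NOT (NOT R OR Q OR P) AND NOT (NOT Q AND R)
⇔ (NOT R OR Q OR P) AND NOT (NOT Q AND R)
⇔ (NOT R OR Q OR P) AND (NOT NOT Q OR NOT R)
⇔ (NOT R OR Q OR P) AND (Q OR NOT R)
⇔ Q OR NOT R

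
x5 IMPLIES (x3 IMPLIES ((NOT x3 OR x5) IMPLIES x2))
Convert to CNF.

NOT x5 OR NOT x3 OR x2

x5 IMPLIES (x3 IMPLIES ((NOT x3 OR x5) IMPLIES x2))
≡ NOT x5 OR (x3 IMPLIES ((NOT x3 OR x5) IMPLIES x2))   [eliminate IMPLIES]
≡ NOT x5 OR NOT x3 OR ((NOT x3 OR x5) IMPLIES x2)   [eliminate IMPLIES]
≡ NOT x5 OR NOT x3 OR NOT (NOT x3 OR x5) OR x2   [eliminate IMPLIES]
≡ NOT x5 OR NOT x3 OR (NOT NOT x3 AND NOT x5) OR x2   [De Morgan]
≡ NOT x5 OR NOT x3 OR (x3 AND NOT x5) OR x2   [double negation]
≡ (NOT x5 OR NOT x3 OR x3 OR x2) AND (NOT x5 OR NOT x3 OR NOT x5 OR x2)   [distribute OR over AND]
≡ NOT x5 OR NOT x3 OR x2   [simplify]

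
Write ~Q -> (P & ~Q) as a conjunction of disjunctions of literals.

Q | P

~Q -> (P & ~Q)
≡ ~~Q | (P & ~Q)   [eliminate ->]
≡ Q | (P & ~Q)   [double negation]
≡ (Q | P) & (Q | ~Q)   [distribute | over &]
≡ Q | P   [simplify]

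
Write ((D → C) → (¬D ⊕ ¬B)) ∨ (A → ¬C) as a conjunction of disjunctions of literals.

((D → C) → (¬D ⊕ ¬B)) ∨ (A → ¬C)
⇔ ¬(D → C) ∨ (¬D ⊕ ¬B) ∨ (A → ¬C)   [eliminate →]
⇔ ¬(¬D ∨ C) ∨ (¬D ⊕ ¬B) ∨ (A → ¬C)   [eliminate →]
⇔ ¬(¬D ∨ C) ∨ ((¬D ∨ ¬B) ∧ ¬(¬D ∧ ¬B)) ∨ (A → ¬C)   [expand ⊕]
⇔ ¬(¬D ∨ C) ∨ ((¬D ∨ ¬B) ∧ ¬(¬D ∧ ¬B)) ∨ ¬A ∨ ¬C   [eliminate →]
⇔ (¬¬D ∧ ¬C) ∨ ((¬D ∨ ¬B) ∧ ¬(¬D ∧ ¬B)) ∨ ¬A ∨ ¬C   [De Morgan]
⇔ (D ∧ ¬C) ∨ ((¬D ∨ ¬B) ∧ ¬(¬D ∧ ¬B)) ∨ ¬A ∨ ¬C   [double negation]
⇔ (D ∧ ¬C) ∨ ((¬D ∨ ¬B) ∧ (¬¬D ∨ ¬¬B)) ∨ ¬A ∨ ¬C   [De Morgan]
⇔ (D ∧ ¬C) ∨ ((¬D ∨ ¬B) ∧ (D ∨ ¬¬B)) ∨ ¬A ∨ ¬C   [double negation]
⇔ (D ∧ ¬C) ∨ ((¬D ∨ ¬B) ∧ (D ∨ B)) ∨ ¬A ∨ ¬C   [double negation]
⇔ (D ∨ ¬D ∨ ¬B ∨ ¬A ∨ ¬C) ∧ (D ∨ D ∨ B ∨ ¬A ∨ ¬C) ∧ (¬C ∨ ¬D ∨ ¬B ∨ ¬A ∨ ¬C) ∧ (¬C ∨ D ∨ B ∨ ¬A ∨ ¬C)   [distribute ∨ over ∧]
⇔ (D ∨ B ∨ ¬A ∨ ¬C) ∧ (¬C ∨ ¬D ∨ ¬B ∨ ¬A)   [simplify]

(D ∨ B ∨ ¬A ∨ ¬C) ∧ (¬C ∨ ¬D ∨ ¬B ∨ ¬A)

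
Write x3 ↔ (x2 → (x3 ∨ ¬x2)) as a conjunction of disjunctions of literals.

x2 ∨ x3

x3 ↔ (x2 → (x3 ∨ ¬x2))
= (x3 → (x2 → (x3 ∨ ¬x2))) ∧ ((x2 → (x3 ∨ ¬x2)) → x3)   [eliminate ↔]
= (¬x3 ∨ (x2 → (x3 ∨ ¬x2))) ∧ ((x2 → (x3 ∨ ¬x2)) → x3)   [eliminate →]
= (¬x3 ∨ ¬x2 ∨ x3 ∨ ¬x2) ∧ ((x2 → (x3 ∨ ¬x2)) → x3)   [eliminate →]
= (¬x3 ∨ ¬x2 ∨ x3 ∨ ¬x2) ∧ (¬(x2 → (x3 ∨ ¬x2)) ∨ x3)   [eliminate →]
= (¬x3 ∨ ¬x2 ∨ x3 ∨ ¬x2) ∧ (¬(¬x2 ∨ x3 ∨ ¬x2) ∨ x3)   [eliminate →]
= (¬x3 ∨ ¬x2 ∨ x3 ∨ ¬x2) ∧ ((¬¬x2 ∧ ¬x3 ∧ ¬¬x2) ∨ x3)   [De Morgan]
= (¬x3 ∨ ¬x2 ∨ x3 ∨ ¬x2) ∧ ((x2 ∧ ¬x3 ∧ ¬¬x2) ∨ x3)   [double negation]
= (¬x3 ∨ ¬x2 ∨ x3 ∨ ¬x2) ∧ ((x2 ∧ ¬x3 ∧ x2) ∨ x3)   [double negation]
= (¬x3 ∨ ¬x2 ∨ x3 ∨ ¬x2) ∧ (x2 ∨ x3) ∧ (¬x3 ∨ x3) ∧ (x2 ∨ x3)   [distribute ∨ over ∧]
= x2 ∨ x3   [simplify]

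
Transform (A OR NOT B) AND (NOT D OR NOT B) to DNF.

(A AND NOT D) OR NOT B

(A OR NOT B) AND (NOT D OR NOT B)
= (A AND NOT D) OR (A AND NOT B) OR (NOT B AND NOT D) OR (NOT B AND NOT B)
= (A AND NOT D) OR NOT B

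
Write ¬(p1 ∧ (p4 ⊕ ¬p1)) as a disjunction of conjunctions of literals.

¬(p1 ∧ (p4 ⊕ ¬p1))
≡ ¬(p1 ∧ ((p4 ∧ ¬¬p1) ∨ (¬p4 ∧ ¬p1)))   — expand ⊕
≡ ¬p1 ∨ ¬((p4 ∧ ¬¬p1) ∨ (¬p4 ∧ ¬p1))   — De Morgan
≡ ¬p1 ∨ (¬(p4 ∧ ¬¬p1) ∧ ¬(¬p4 ∧ ¬p1))   — De Morgan
≡ ¬p1 ∨ ((¬p4 ∨ ¬¬¬p1) ∧ ¬(¬p4 ∧ ¬p1))   — De Morgan
≡ ¬p1 ∨ ((¬p4 ∨ ¬p1) ∧ ¬(¬p4 ∧ ¬p1))   — double negation
≡ ¬p1 ∨ ((¬p4 ∨ ¬p1) ∧ (¬¬p4 ∨ ¬¬p1))   — De Morgan
≡ ¬p1 ∨ ((¬p4 ∨ ¬p1) ∧ (p4 ∨ ¬¬p1))   — double negation
≡ ¬p1 ∨ ((¬p4 ∨ ¬p1) ∧ (p4 ∨ p1))   — double negation
≡ ¬p1 ∨ (¬p4 ∧ p4) ∨ (¬p4 ∧ p1) ∨ (¬p1 ∧ p4) ∨ (¬p1 ∧ p1)   — distribute ∧ over ∨
≡ ¬p1 ∨ (¬p4 ∧ p1)   — simplify

¬p1 ∨ (¬p4 ∧ p1)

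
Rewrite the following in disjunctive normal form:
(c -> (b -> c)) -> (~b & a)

~b & a

(c -> (b -> c)) -> (~b & a)
≡ ~(c -> (b -> c)) | (~b & a)   (eliminate ->)
≡ ~(~c | (b -> c)) | (~b & a)   (eliminate ->)
≡ ~(~c | ~b | c) | (~b & a)   (eliminate ->)
≡ (~~c & ~~b & ~c) | (~b & a)   (De Morgan)
≡ (c & ~~b & ~c) | (~b & a)   (double negation)
≡ (c & b & ~c) | (~b & a)   (double negation)
≡ ~b & a   (simplify)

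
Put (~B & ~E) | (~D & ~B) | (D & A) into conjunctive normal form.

(~B | D) & (~B | A) & (~E | ~D | A)

(~B & ~E) | (~D & ~B) | (D & A)
≡ (~B | ~D | D) & (~B | ~D | A) & (~B | ~B | D) & (~B | ~B | A) & (~E | ~D | D) & (~E | ~D | A) & (~E | ~B | D) & (~E | ~B | A)   (distribute | over &)
≡ (~B | D) & (~B | A) & (~E | ~D | A)   (simplify)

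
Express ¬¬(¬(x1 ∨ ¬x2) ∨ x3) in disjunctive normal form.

(¬x1 ∧ x2) ∨ x3

¬¬(¬(x1 ∨ ¬x2) ∨ x3)
⇔ ¬(x1 ∨ ¬x2) ∨ x3   (double negation)
⇔ (¬x1 ∧ ¬¬x2) ∨ x3   (De Morgan)
⇔ (¬x1 ∧ x2) ∨ x3   (double negation)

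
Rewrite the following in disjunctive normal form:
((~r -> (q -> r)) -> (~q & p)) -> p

(r & q) | (r & ~p) | (~q & ~p) | p

((~r -> (q -> r)) -> (~q & p)) -> p
≡ ~((~r -> (q -> r)) -> (~q & p)) | p   [eliminate ->]
≡ ~(~(~r -> (q -> r)) | (~q & p)) | p   [eliminate ->]
≡ ~(~(~~r | (q -> r)) | (~q & p)) | p   [eliminate ->]
≡ ~(~(~~r | ~q | r) | (~q & p)) | p   [eliminate ->]
≡ (~~(~~r | ~q | r) & ~(~q & p)) | p   [De Morgan]
≡ ((~~r | ~q | r) & ~(~q & p)) | p   [double negation]
≡ ((r | ~q | r) & ~(~q & p)) | p   [double negation]
≡ ((r | ~q | r) & (~~q | ~p)) | p   [De Morgan]
≡ ((r | ~q | r) & (q | ~p)) | p   [double negation]
≡ (r & q) | (r & ~p) | (~q & q) | (~q & ~p) | (r & q) | (r & ~p) | p   [distribute & over |]
≡ (r & q) | (r & ~p) | (~q & ~p) | p   [simplify]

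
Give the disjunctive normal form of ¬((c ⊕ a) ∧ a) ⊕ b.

(a ∧ c ∧ ¬b) ∨ (¬a ∧ ¬b) ∨ (¬c ∧ a ∧ b)

¬((c ⊕ a) ∧ a) ⊕ b
⇔ (¬((c ⊕ a) ∧ a) ∧ ¬b) ∨ (¬¬((c ⊕ a) ∧ a) ∧ b)   (expand ⊕)
⇔ (¬(((c ∧ ¬a) ∨ (¬c ∧ a)) ∧ a) ∧ ¬b) ∨ (¬¬((c ⊕ a) ∧ a) ∧ b)   (expand ⊕)
⇔ (¬(((c ∧ ¬a) ∨ (¬c ∧ a)) ∧ a) ∧ ¬b) ∨ (¬¬(((c ∧ ¬a) ∨ (¬c ∧ a)) ∧ a) ∧ b)   (expand ⊕)
⇔ ((¬((c ∧ ¬a) ∨ (¬c ∧ a)) ∨ ¬a) ∧ ¬b) ∨ (¬¬(((c ∧ ¬a) ∨ (¬c ∧ a)) ∧ a) ∧ b)   (De Morgan)
⇔ (((¬(c ∧ ¬a) ∧ ¬(¬c ∧ a)) ∨ ¬a) ∧ ¬b) ∨ (¬¬(((c ∧ ¬a) ∨ (¬c ∧ a)) ∧ a) ∧ b)   (De Morgan)
⇔ ((((¬c ∨ ¬¬a) ∧ ¬(¬c ∧ a)) ∨ ¬a) ∧ ¬b) ∨ (¬¬(((c ∧ ¬a) ∨ (¬c ∧ a)) ∧ a) ∧ b)   (De Morgan)
⇔ ((((¬c ∨ a) ∧ ¬(¬c ∧ a)) ∨ ¬a) ∧ ¬b) ∨ (¬¬(((c ∧ ¬a) ∨ (¬c ∧ a)) ∧ a) ∧ b)   (double negation)
⇔ ((((¬c ∨ a) ∧ (¬¬c ∨ ¬a)) ∨ ¬a) ∧ ¬b) ∨ (¬¬(((c ∧ ¬a) ∨ (¬c ∧ a)) ∧ a) ∧ b)   (De Morgan)
⇔ ((((¬c ∨ a) ∧ (c ∨ ¬a)) ∨ ¬a) ∧ ¬b) ∨ (¬¬(((c ∧ ¬a) ∨ (¬c ∧ a)) ∧ a) ∧ b)   (double negation)
⇔ ((((¬c ∨ a) ∧ (c ∨ ¬a)) ∨ ¬a) ∧ ¬b) ∨ (((c ∧ ¬a) ∨ (¬c ∧ a)) ∧ a ∧ b)   (double negation)
⇔ (¬c ∧ c ∧ ¬b) ∨ (¬c ∧ ¬a ∧ ¬b) ∨ (a ∧ c ∧ ¬b) ∨ (a ∧ ¬a ∧ ¬b) ∨ (¬a ∧ ¬b) ∨ (c ∧ ¬a ∧ a ∧ b) ∨ (¬c ∧ a ∧ a ∧ b)   (distribute ∧ over ∨)
⇔ (a ∧ c ∧ ¬b) ∨ (¬a ∧ ¬b) ∨ (¬c ∧ a ∧ b)   (simplify)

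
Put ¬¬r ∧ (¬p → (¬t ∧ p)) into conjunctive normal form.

¬¬r ∧ (¬p → (¬t ∧ p))
= ¬¬r ∧ (¬¬p ∨ (¬t ∧ p))   (eliminate →)
= r ∧ (¬¬p ∨ (¬t ∧ p))   (double negation)
= r ∧ (p ∨ (¬t ∧ p))   (double negation)
= r ∧ (p ∨ ¬t) ∧ (p ∨ p)   (distribute ∨ over ∧)
= r ∧ p   (simplify)

r ∧ p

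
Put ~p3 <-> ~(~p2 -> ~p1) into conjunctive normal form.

(p3 | ~p2) & (p3 | p1) & (p2 | ~p1 | ~p3)

~p3 <-> ~(~p2 -> ~p1)
⇔ (~p3 -> ~(~p2 -> ~p1)) & (~(~p2 -> ~p1) -> ~p3)   [eliminate <->]
⇔ (~~p3 | ~(~p2 -> ~p1)) & (~(~p2 -> ~p1) -> ~p3)   [eliminate ->]
⇔ (~~p3 | ~(~~p2 | ~p1)) & (~(~p2 -> ~p1) -> ~p3)   [eliminate ->]
⇔ (~~p3 | ~(~~p2 | ~p1)) & (~~(~p2 -> ~p1) | ~p3)   [eliminate ->]
⇔ (~~p3 | ~(~~p2 | ~p1)) & (~~(~~p2 | ~p1) | ~p3)   [eliminate ->]
⇔ (p3 | ~(~~p2 | ~p1)) & (~~(~~p2 | ~p1) | ~p3)   [double negation]
⇔ (p3 | (~~~p2 & ~~p1)) & (~~(~~p2 | ~p1) | ~p3)   [De Morgan]
⇔ (p3 | (~p2 & ~~p1)) & (~~(~~p2 | ~p1) | ~p3)   [double negation]
⇔ (p3 | (~p2 & p1)) & (~~(~~p2 | ~p1) | ~p3)   [double negation]
⇔ (p3 | (~p2 & p1)) & (~~p2 | ~p1 | ~p3)   [double negation]
⇔ (p3 | (~p2 & p1)) & (p2 | ~p1 | ~p3)   [double negation]
⇔ (p3 | ~p2) & (p3 | p1) & (p2 | ~p1 | ~p3)   [distribute | over &]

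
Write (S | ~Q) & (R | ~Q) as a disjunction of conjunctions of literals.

(S & R) | ~Q

(S | ~Q) & (R | ~Q)
= (S & R) | (S & ~Q) | (~Q & R) | (~Q & ~Q)   — distribute & over |
= (S & R) | ~Q   — simplify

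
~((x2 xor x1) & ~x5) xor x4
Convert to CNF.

(~x2 | x1 | x5 | x4) & (~x1 | x2 | x5 | x4) & (x2 | x1 | ~x4) & (~x2 | ~x1 | ~x4) & (~x5 | ~x4)

~((x2 xor x1) & ~x5) xor x4
≡ (~((x2 xor x1) & ~x5) | x4) & ~(~((x2 xor x1) & ~x5) & x4)   (expand xor)
≡ (~((x2 | x1) & ~(x2 & x1) & ~x5) | x4) & ~(~((x2 xor x1) & ~x5) & x4)   (expand xor)
≡ (~((x2 | x1) & ~(x2 & x1) & ~x5) | x4) & ~(~((x2 | x1) & ~(x2 & x1) & ~x5) & x4)   (expand xor)
≡ (~(x2 | x1) | ~~(x2 & x1) | ~~x5 | x4) & ~(~((x2 | x1) & ~(x2 & x1) & ~x5) & x4)   (De Morgan)
≡ ((~x2 & ~x1) | ~~(x2 & x1) | ~~x5 | x4) & ~(~((x2 | x1) & ~(x2 & x1) & ~x5) & x4)   (De Morgan)
≡ ((~x2 & ~x1) | (x2 & x1) | ~~x5 | x4) & ~(~((x2 | x1) & ~(x2 & x1) & ~x5) & x4)   (double negation)
≡ ((~x2 & ~x1) | (x2 & x1) | x5 | x4) & ~(~((x2 | x1) & ~(x2 & x1) & ~x5) & x4)   (double negation)
≡ ((~x2 & ~x1) | (x2 & x1) | x5 | x4) & (~~((x2 | x1) & ~(x2 & x1) & ~x5) | ~x4)   (De Morgan)
≡ ((~x2 & ~x1) | (x2 & x1) | x5 | x4) & (((x2 | x1) & ~(x2 & x1) & ~x5) | ~x4)   (double negation)
≡ ((~x2 & ~x1) | (x2 & x1) | x5 | x4) & (((x2 | x1) & (~x2 | ~x1) & ~x5) | ~x4)   (De Morgan)
≡ (~x2 | x2 | x5 | x4) & (~x2 | x1 | x5 | x4) & (~x1 | x2 | x5 | x4) & (~x1 | x1 | x5 | x4) & (x2 | x1 | ~x4) & (~x2 | ~x1 | ~x4) & (~x5 | ~x4)   (distribute | over &)
≡ (~x2 | x1 | x5 | x4) & (~x1 | x2 | x5 | x4) & (x2 | x1 | ~x4) & (~x2 | ~x1 | ~x4) & (~x5 | ~x4)   (simplify)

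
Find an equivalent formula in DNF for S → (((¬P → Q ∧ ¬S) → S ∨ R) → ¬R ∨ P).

¬S ∨ ¬R ∨ P

S → (((¬P → Q ∧ ¬S) → S ∨ R) → ¬R ∨ P)
≡ ¬S ∨ (((¬P → Q ∧ ¬S) → S ∨ R) → ¬R ∨ P)
≡ ¬S ∨ ¬((¬P → Q ∧ ¬S) → S ∨ R) ∨ ¬R ∨ P
≡ ¬S ∨ ¬(¬(¬P → Q ∧ ¬S) ∨ S ∨ R) ∨ ¬R ∨ P
≡ ¬S ∨ ¬(¬(¬¬P ∨ Q ∧ ¬S) ∨ S ∨ R) ∨ ¬R ∨ P
≡ ¬S ∨ ¬¬(¬¬P ∨ Q ∧ ¬S) ∧ ¬S ∧ ¬R ∨ ¬R ∨ P
≡ ¬S ∨ (¬¬P ∨ Q ∧ ¬S) ∧ ¬S ∧ ¬R ∨ ¬R ∨ P
≡ ¬S ∨ (P ∨ Q ∧ ¬S) ∧ ¬S ∧ ¬R ∨ ¬R ∨ P
≡ ¬S ∨ P ∧ ¬S ∧ ¬R ∨ Q ∧ ¬S ∧ ¬S ∧ ¬R ∨ ¬R ∨ P
≡ ¬S ∨ ¬R ∨ P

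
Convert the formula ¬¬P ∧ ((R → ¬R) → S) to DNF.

(P ∧ R) ∨ (P ∧ S)

¬¬P ∧ ((R → ¬R) → S)
⇔ ¬¬P ∧ (¬(R → ¬R) ∨ S)
⇔ ¬¬P ∧ (¬(¬R ∨ ¬R) ∨ S)
⇔ P ∧ (¬(¬R ∨ ¬R) ∨ S)
⇔ P ∧ ((¬¬R ∧ ¬¬R) ∨ S)
⇔ P ∧ ((R ∧ ¬¬R) ∨ S)
⇔ P ∧ ((R ∧ R) ∨ S)
⇔ (P ∧ R ∧ R) ∨ (P ∧ S)
⇔ (P ∧ R) ∨ (P ∧ S)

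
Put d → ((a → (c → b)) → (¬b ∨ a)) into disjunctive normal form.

¬d ∨ ¬b ∨ a

d → ((a → (c → b)) → (¬b ∨ a))
≡ ¬d ∨ ((a → (c → b)) → (¬b ∨ a))   (eliminate →)
≡ ¬d ∨ ¬(a → (c → b)) ∨ ¬b ∨ a   (eliminate →)
≡ ¬d ∨ ¬(¬a ∨ (c → b)) ∨ ¬b ∨ a   (eliminate →)
≡ ¬d ∨ ¬(¬a ∨ ¬c ∨ b) ∨ ¬b ∨ a   (eliminate →)
≡ ¬d ∨ (¬¬a ∧ ¬¬c ∧ ¬b) ∨ ¬b ∨ a   (De Morgan)
≡ ¬d ∨ (a ∧ ¬¬c ∧ ¬b) ∨ ¬b ∨ a   (double negation)
≡ ¬d ∨ (a ∧ c ∧ ¬b) ∨ ¬b ∨ a   (double negation)
≡ ¬d ∨ ¬b ∨ a   (simplify)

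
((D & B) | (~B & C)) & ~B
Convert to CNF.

((D & B) | (~B & C)) & ~B
≡ (D | ~B) & (D | C) & (B | ~B) & (B | C) & ~B   (distribute | over &)
≡ (D | C) & (B | C) & ~B   (simplify)

(D | C) & (B | C) & ~B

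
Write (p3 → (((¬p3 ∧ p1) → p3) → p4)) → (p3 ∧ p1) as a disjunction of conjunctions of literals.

(p3 ∧ ¬p4) ∨ (p3 ∧ p1)

(p3 → (((¬p3 ∧ p1) → p3) → p4)) → (p3 ∧ p1)
= ¬(p3 → (((¬p3 ∧ p1) → p3) → p4)) ∨ (p3 ∧ p1)   [eliminate →]
= ¬(¬p3 ∨ (((¬p3 ∧ p1) → p3) → p4)) ∨ (p3 ∧ p1)   [eliminate →]
= ¬(¬p3 ∨ ¬((¬p3 ∧ p1) → p3) ∨ p4) ∨ (p3 ∧ p1)   [eliminate →]
= ¬(¬p3 ∨ ¬(¬(¬p3 ∧ p1) ∨ p3) ∨ p4) ∨ (p3 ∧ p1)   [eliminate →]
= (¬¬p3 ∧ ¬¬(¬(¬p3 ∧ p1) ∨ p3) ∧ ¬p4) ∨ (p3 ∧ p1)   [De Morgan]
= (p3 ∧ ¬¬(¬(¬p3 ∧ p1) ∨ p3) ∧ ¬p4) ∨ (p3 ∧ p1)   [double negation]
= (p3 ∧ (¬(¬p3 ∧ p1) ∨ p3) ∧ ¬p4) ∨ (p3 ∧ p1)   [double negation]
= (p3 ∧ (¬¬p3 ∨ ¬p1 ∨ p3) ∧ ¬p4) ∨ (p3 ∧ p1)   [De Morgan]
= (p3 ∧ (p3 ∨ ¬p1 ∨ p3) ∧ ¬p4) ∨ (p3 ∧ p1)   [double negation]
= (p3 ∧ p3 ∧ ¬p4) ∨ (p3 ∧ ¬p1 ∧ ¬p4) ∨ (p3 ∧ p3 ∧ ¬p4) ∨ (p3 ∧ p1)   [distribute ∧ over ∨]
= (p3 ∧ ¬p4) ∨ (p3 ∧ p1)   [simplify]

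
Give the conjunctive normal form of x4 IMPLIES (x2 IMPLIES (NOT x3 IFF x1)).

(NOT x4 OR NOT x2 OR x3 OR x1) AND (NOT x4 OR NOT x2 OR NOT x1 OR NOT x3)

x4 IMPLIES (x2 IMPLIES (NOT x3 IFF x1))
≡ NOT x4 OR (x2 IMPLIES (NOT x3 IFF x1))   — eliminate IMPLIES
≡ NOT x4 OR NOT x2 OR (NOT x3 IFF x1)   — eliminate IMPLIES
≡ NOT x4 OR NOT x2 OR ((NOT x3 IMPLIES x1) AND (x1 IMPLIES NOT x3))   — eliminate IFF
≡ NOT x4 OR NOT x2 OR ((NOT NOT x3 OR x1) AND (x1 IMPLIES NOT x3))   — eliminate IMPLIES
≡ NOT x4 OR NOT x2 OR ((NOT NOT x3 OR x1) AND (NOT x1 OR NOT x3))   — eliminate IMPLIES
≡ NOT x4 OR NOT x2 OR ((x3 OR x1) AND (NOT x1 OR NOT x3))   — double negation
≡ (NOT x4 OR NOT x2 OR x3 OR x1) AND (NOT x4 OR NOT x2 OR NOT x1 OR NOT x3)   — distribute OR over AND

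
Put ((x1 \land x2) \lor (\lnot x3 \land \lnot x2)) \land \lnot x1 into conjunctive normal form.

((x1 \land x2) \lor (\lnot x3 \land \lnot x2)) \land \lnot x1
⇔ (x1 \lor \lnot x3) \land (x1 \lor \lnot x2) \land (x2 \lor \lnot x3) \land (x2 \lor \lnot x2) \land \lnot x1   [distribute \lor over \land]
⇔ (x1 \lor \lnot x3) \land (x1 \lor \lnot x2) \land (x2 \lor \lnot x3) \land \lnot x1   [simplify]

(x1 \lor \lnot x3) \land (x1 \lor \lnot x2) \land (x2 \lor \lnot x3) \land \lnot x1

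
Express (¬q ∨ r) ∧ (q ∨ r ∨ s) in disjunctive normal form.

(¬q ∧ s) ∨ r

(¬q ∨ r) ∧ (q ∨ r ∨ s)
⇔ (¬q ∧ q) ∨ (¬q ∧ r) ∨ (¬q ∧ s) ∨ (r ∧ q) ∨ (r ∧ r) ∨ (r ∧ s)   [distribute ∧ over ∨]
⇔ (¬q ∧ s) ∨ r   [simplify]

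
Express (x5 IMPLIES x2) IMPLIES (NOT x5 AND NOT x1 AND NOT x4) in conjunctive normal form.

(x5 OR NOT x1) AND (x5 OR NOT x4) AND (NOT x2 OR NOT x5) AND (NOT x2 OR NOT x1) AND (NOT x2 OR NOT x4)

(x5 IMPLIES x2) IMPLIES (NOT x5 AND NOT x1 AND NOT x4)
= NOT (x5 IMPLIES x2) OR (NOT x5 AND NOT x1 AND NOT x4)   [eliminate IMPLIES]
= NOT (NOT x5 OR x2) OR (NOT x5 AND NOT x1 AND NOT x4)   [eliminate IMPLIES]
= (NOT NOT x5 AND NOT x2) OR (NOT x5 AND NOT x1 AND NOT x4)   [De Morgan]
= (x5 AND NOT x2) OR (NOT x5 AND NOT x1 AND NOT x4)   [double negation]
= (x5 OR NOT x5) AND (x5 OR NOT x1) AND (x5 OR NOT x4) AND (NOT x2 OR NOT x5) AND (NOT x2 OR NOT x1) AND (NOT x2 OR NOT x4)   [distribute OR over AND]
= (x5 OR NOT x1) AND (x5 OR NOT x4) AND (NOT x2 OR NOT x5) AND (NOT x2 OR NOT x1) AND (NOT x2 OR NOT x4)   [simplify]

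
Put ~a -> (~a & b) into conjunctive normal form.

a | b

~a -> (~a & b)
⇔ ~~a | (~a & b)   [eliminate ->]
⇔ a | (~a & b)   [double negation]
⇔ (a | ~a) & (a | b)   [distribute | over &]
⇔ a | b   [simplify]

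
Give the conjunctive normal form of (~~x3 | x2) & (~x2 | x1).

(~~x3 | x2) & (~x2 | x1)
⇔ (x3 | x2) & (~x2 | x1)   [double negation]

(x3 | x2) & (~x2 | x1)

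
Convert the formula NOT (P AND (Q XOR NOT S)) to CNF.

(NOT P OR NOT Q OR NOT S) AND (NOT P OR S OR Q)

NOT (P AND (Q XOR NOT S))
≡ NOT (P AND (Q OR NOT S) AND NOT (Q AND NOT S))   [expand XOR]
≡ NOT P OR NOT (Q OR NOT S) OR NOT NOT (Q AND NOT S)   [De Morgan]
≡ NOT P OR (NOT Q AND NOT NOT S) OR NOT NOT (Q AND NOT S)   [De Morgan]
≡ NOT P OR (NOT Q AND S) OR NOT NOT (Q AND NOT S)   [double negation]
≡ NOT P OR (NOT Q AND S) OR (Q AND NOT S)   [double negation]
≡ (NOT P OR NOT Q OR Q) AND (NOT P OR NOT Q OR NOT S) AND (NOT P OR S OR Q) AND (NOT P OR S OR NOT S)   [distribute OR over AND]
≡ (NOT P OR NOT Q OR NOT S) AND (NOT P OR S OR Q)   [simplify]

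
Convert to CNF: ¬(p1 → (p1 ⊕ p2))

p1 ∧ (¬p1 ∨ p2)

¬(p1 → (p1 ⊕ p2))
⇔ ¬(¬p1 ∨ (p1 ⊕ p2))   (eliminate →)
⇔ ¬(¬p1 ∨ ((p1 ∨ p2) ∧ ¬(p1 ∧ p2)))   (expand ⊕)
⇔ ¬¬p1 ∧ ¬((p1 ∨ p2) ∧ ¬(p1 ∧ p2))   (De Morgan)
⇔ p1 ∧ ¬((p1 ∨ p2) ∧ ¬(p1 ∧ p2))   (double negation)
⇔ p1 ∧ (¬(p1 ∨ p2) ∨ ¬¬(p1 ∧ p2))   (De Morgan)
⇔ p1 ∧ ((¬p1 ∧ ¬p2) ∨ ¬¬(p1 ∧ p2))   (De Morgan)
⇔ p1 ∧ ((¬p1 ∧ ¬p2) ∨ (p1 ∧ p2))   (double negation)
⇔ p1 ∧ (¬p1 ∨ p1) ∧ (¬p1 ∨ p2) ∧ (¬p2 ∨ p1) ∧ (¬p2 ∨ p2)   (distribute ∨ over ∧)
⇔ p1 ∧ (¬p1 ∨ p2)   (simplify)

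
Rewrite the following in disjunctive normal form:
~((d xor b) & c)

(~d & ~b) | (b & d) | ~c

~((d xor b) & c)
= ~(((d & ~b) | (~d & b)) & c)   — expand xor
= ~((d & ~b) | (~d & b)) | ~c   — De Morgan
= (~(d & ~b) & ~(~d & b)) | ~c   — De Morgan
= ((~d | ~~b) & ~(~d & b)) | ~c   — De Morgan
= ((~d | b) & ~(~d & b)) | ~c   — double negation
= ((~d | b) & (~~d | ~b)) | ~c   — De Morgan
= ((~d | b) & (d | ~b)) | ~c   — double negation
= (~d & d) | (~d & ~b) | (b & d) | (b & ~b) | ~c   — distribute & over |
= (~d & ~b) | (b & d) | ~c   — simplify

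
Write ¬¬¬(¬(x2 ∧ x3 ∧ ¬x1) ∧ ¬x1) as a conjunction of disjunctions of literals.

¬¬¬(¬(x2 ∧ x3 ∧ ¬x1) ∧ ¬x1)
≡ ¬(¬(x2 ∧ x3 ∧ ¬x1) ∧ ¬x1)   (double negation)
≡ ¬¬(x2 ∧ x3 ∧ ¬x1) ∨ ¬¬x1   (De Morgan)
≡ (x2 ∧ x3 ∧ ¬x1) ∨ ¬¬x1   (double negation)
≡ (x2 ∧ x3 ∧ ¬x1) ∨ x1   (double negation)
≡ (x2 ∨ x1) ∧ (x3 ∨ x1) ∧ (¬x1 ∨ x1)   (distribute ∨ over ∧)
≡ (x2 ∨ x1) ∧ (x3 ∨ x1)   (simplify)

(x2 ∨ x1) ∧ (x3 ∨ x1)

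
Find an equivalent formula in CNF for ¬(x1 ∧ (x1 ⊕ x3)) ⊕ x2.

(¬x1 ∨ x3 ∨ x2) ∧ (x1 ∨ ¬x2) ∧ (¬x1 ∨ ¬x3 ∨ ¬x2)

¬(x1 ∧ (x1 ⊕ x3)) ⊕ x2
≡ (¬(x1 ∧ (x1 ⊕ x3)) ∨ x2) ∧ ¬(¬(x1 ∧ (x1 ⊕ x3)) ∧ x2)   — expand ⊕
≡ (¬(x1 ∧ (x1 ∨ x3) ∧ ¬(x1 ∧ x3)) ∨ x2) ∧ ¬(¬(x1 ∧ (x1 ⊕ x3)) ∧ x2)   — expand ⊕
≡ (¬(x1 ∧ (x1 ∨ x3) ∧ ¬(x1 ∧ x3)) ∨ x2) ∧ ¬(¬(x1 ∧ (x1 ∨ x3) ∧ ¬(x1 ∧ x3)) ∧ x2)   — expand ⊕
≡ (¬x1 ∨ ¬(x1 ∨ x3) ∨ ¬¬(x1 ∧ x3) ∨ x2) ∧ ¬(¬(x1 ∧ (x1 ∨ x3) ∧ ¬(x1 ∧ x3)) ∧ x2)   — De Morgan
≡ (¬x1 ∨ (¬x1 ∧ ¬x3) ∨ ¬¬(x1 ∧ x3) ∨ x2) ∧ ¬(¬(x1 ∧ (x1 ∨ x3) ∧ ¬(x1 ∧ x3)) ∧ x2)   — De Morgan
≡ (¬x1 ∨ (¬x1 ∧ ¬x3) ∨ (x1 ∧ x3) ∨ x2) ∧ ¬(¬(x1 ∧ (x1 ∨ x3) ∧ ¬(x1 ∧ x3)) ∧ x2)   — double negation
≡ (¬x1 ∨ (¬x1 ∧ ¬x3) ∨ (x1 ∧ x3) ∨ x2) ∧ (¬¬(x1 ∧ (x1 ∨ x3) ∧ ¬(x1 ∧ x3)) ∨ ¬x2)   — De Morgan
≡ (¬x1 ∨ (¬x1 ∧ ¬x3) ∨ (x1 ∧ x3) ∨ x2) ∧ ((x1 ∧ (x1 ∨ x3) ∧ ¬(x1 ∧ x3)) ∨ ¬x2)   — double negation
≡ (¬x1 ∨ (¬x1 ∧ ¬x3) ∨ (x1 ∧ x3) ∨ x2) ∧ ((x1 ∧ (x1 ∨ x3) ∧ (¬x1 ∨ ¬x3)) ∨ ¬x2)   — De Morgan
≡ (¬x1 ∨ ¬x1 ∨ x1 ∨ x2) ∧ (¬x1 ∨ ¬x1 ∨ x3 ∨ x2) ∧ (¬x1 ∨ ¬x3 ∨ x1 ∨ x2) ∧ (¬x1 ∨ ¬x3 ∨ x3 ∨ x2) ∧ (x1 ∨ ¬x2) ∧ (x1 ∨ x3 ∨ ¬x2) ∧ (¬x1 ∨ ¬x3 ∨ ¬x2)   — distribute ∨ over ∧
≡ (¬x1 ∨ x3 ∨ x2) ∧ (x1 ∨ ¬x2) ∧ (¬x1 ∨ ¬x3 ∨ ¬x2)   — simplify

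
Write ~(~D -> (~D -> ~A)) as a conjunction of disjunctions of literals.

~D & A

~(~D -> (~D -> ~A))
≡ ~(~~D | (~D -> ~A))   [eliminate ->]
≡ ~(~~D | ~~D | ~A)   [eliminate ->]
≡ ~~~D & ~~~D & ~~A   [De Morgan]
≡ ~D & ~~~D & ~~A   [double negation]
≡ ~D & ~D & ~~A   [double negation]
≡ ~D & ~D & A   [double negation]
≡ ~D & A   [simplify]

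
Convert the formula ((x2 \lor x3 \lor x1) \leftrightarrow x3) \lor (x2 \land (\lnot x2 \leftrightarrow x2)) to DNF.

(\lnot x2 \land \lnot x3 \land \lnot x1) \lor x3

((x2 \lor x3 \lor x1) \leftrightarrow x3) \lor (x2 \land (\lnot x2 \leftrightarrow x2))
≡ (((x2 \lor x3 \lor x1) \to x3) \land (x3 \to (x2 \lor x3 \lor x1))) \lor (x2 \land (\lnot x2 \leftrightarrow x2))   (eliminate \leftrightarrow)
≡ ((\lnot (x2 \lor x3 \lor x1) \lor x3) \land (x3 \to (x2 \lor x3 \lor x1))) \lor (x2 \land (\lnot x2 \leftrightarrow x2))   (eliminate \to)
≡ ((\lnot (x2 \lor x3 \lor x1) \lor x3) \land (\lnot x3 \lor x2 \lor x3 \lor x1)) \lor (x2 \land (\lnot x2 \leftrightarrow x2))   (eliminate \to)
≡ ((\lnot (x2 \lor x3 \lor x1) \lor x3) \land (\lnot x3 \lor x2 \lor x3 \lor x1)) \lor (x2 \land (\lnot x2 \to x2) \land (x2 \to \lnot x2))   (eliminate \leftrightarrow)
≡ ((\lnot (x2 \lor x3 \lor x1) \lor x3) \land (\lnot x3 \lor x2 \lor x3 \lor x1)) \lor (x2 \land (\lnot \lnot x2 \lor x2) \land (x2 \to \lnot x2))   (eliminate \to)
≡ ((\lnot (x2 \lor x3 \lor x1) \lor x3) \land (\lnot x3 \lor x2 \lor x3 \lor x1)) \lor (x2 \land (\lnot \lnot x2 \lor x2) \land (\lnot x2 \lor \lnot x2))   (eliminate \to)
≡ (((\lnot x2 \land \lnot x3 \land \lnot x1) \lor x3) \land (\lnot x3 \lor x2 \lor x3 \lor x1)) \lor (x2 \land (\lnot \lnot x2 \lor x2) \land (\lnot x2 \lor \lnot x2))   (De Morgan)
≡ (((\lnot x2 \land \lnot x3 \land \lnot x1) \lor x3) \land (\lnot x3 \lor x2 \lor x3 \lor x1)) \lor (x2 \land (x2 \lor x2) \land (\lnot x2 \lor \lnot x2))   (double negation)
≡ (\lnot x2 \land \lnot x3 \land \lnot x1 \land \lnot x3) \lor (\lnot x2 \land \lnot x3 \land \lnot x1 \land x2) \lor (\lnot x2 \land \lnot x3 \land \lnot x1 \land x3) \lor (\lnot x2 \land \lnot x3 \land \lnot x1 \land x1) \lor (x3 \land \lnot x3) \lor (x3 \land x2) \lor (x3 \land x3) \lor (x3 \land x1) \lor (x2 \land x2 \land \lnot x2) \lor (x2 \land x2 \land \lnot x2) \lor (x2 \land x2 \land \lnot x2) \lor (x2 \land x2 \land \lnot x2)   (distribute \land over \lor)
≡ (\lnot x2 \land \lnot x3 \land \lnot x1) \lor x3   (simplify)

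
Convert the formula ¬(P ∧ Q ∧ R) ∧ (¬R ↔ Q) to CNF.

(R ∨ Q) ∧ (¬Q ∨ ¬R)

¬(P ∧ Q ∧ R) ∧ (¬R ↔ Q)
= ¬(P ∧ Q ∧ R) ∧ (¬R → Q) ∧ (Q → ¬R)   [eliminate ↔]
= ¬(P ∧ Q ∧ R) ∧ (¬¬R ∨ Q) ∧ (Q → ¬R)   [eliminate →]
= ¬(P ∧ Q ∧ R) ∧ (¬¬R ∨ Q) ∧ (¬Q ∨ ¬R)   [eliminate →]
= (¬P ∨ ¬Q ∨ ¬R) ∧ (¬¬R ∨ Q) ∧ (¬Q ∨ ¬R)   [De Morgan]
= (¬P ∨ ¬Q ∨ ¬R) ∧ (R ∨ Q) ∧ (¬Q ∨ ¬R)   [double negation]
= (R ∨ Q) ∧ (¬Q ∨ ¬R)   [simplify]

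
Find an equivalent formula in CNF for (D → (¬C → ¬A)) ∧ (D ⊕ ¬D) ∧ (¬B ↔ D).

(D → (¬C → ¬A)) ∧ (D ⊕ ¬D) ∧ (¬B ↔ D)
⇔ (¬D ∨ (¬C → ¬A)) ∧ (D ⊕ ¬D) ∧ (¬B ↔ D)   — eliminate →
⇔ (¬D ∨ ¬¬C ∨ ¬A) ∧ (D ⊕ ¬D) ∧ (¬B ↔ D)   — eliminate →
⇔ (¬D ∨ ¬¬C ∨ ¬A) ∧ (D ∨ ¬D) ∧ ¬(D ∧ ¬D) ∧ (¬B ↔ D)   — expand ⊕
⇔ (¬D ∨ ¬¬C ∨ ¬A) ∧ (D ∨ ¬D) ∧ ¬(D ∧ ¬D) ∧ (¬B → D) ∧ (D → ¬B)   — eliminate ↔
⇔ (¬D ∨ ¬¬C ∨ ¬A) ∧ (D ∨ ¬D) ∧ ¬(D ∧ ¬D) ∧ (¬¬B ∨ D) ∧ (D → ¬B)   — eliminate →
⇔ (¬D ∨ ¬¬C ∨ ¬A) ∧ (D ∨ ¬D) ∧ ¬(D ∧ ¬D) ∧ (¬¬B ∨ D) ∧ (¬D ∨ ¬B)   — eliminate →
⇔ (¬D ∨ C ∨ ¬A) ∧ (D ∨ ¬D) ∧ ¬(D ∧ ¬D) ∧ (¬¬B ∨ D) ∧ (¬D ∨ ¬B)   — double negation
⇔ (¬D ∨ C ∨ ¬A) ∧ (D ∨ ¬D) ∧ (¬D ∨ ¬¬D) ∧ (¬¬B ∨ D) ∧ (¬D ∨ ¬B)   — De Morgan
⇔ (¬D ∨ C ∨ ¬A) ∧ (D ∨ ¬D) ∧ (¬D ∨ D) ∧ (¬¬B ∨ D) ∧ (¬D ∨ ¬B)   — double negation
⇔ (¬D ∨ C ∨ ¬A) ∧ (D ∨ ¬D) ∧ (¬D ∨ D) ∧ (B ∨ D) ∧ (¬D ∨ ¬B)   — double negation
⇔ (¬D ∨ C ∨ ¬A) ∧ (B ∨ D) ∧ (¬D ∨ ¬B)   — simplify

(¬D ∨ C ∨ ¬A) ∧ (B ∨ D) ∧ (¬D ∨ ¬B)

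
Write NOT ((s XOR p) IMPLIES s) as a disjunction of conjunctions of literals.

NOT ((s XOR p) IMPLIES s)
≡ NOT (NOT (s XOR p) OR s)   (eliminate IMPLIES)
≡ NOT (NOT ((s AND NOT p) OR (NOT s AND p)) OR s)   (expand XOR)
≡ NOT NOT ((s AND NOT p) OR (NOT s AND p)) AND NOT s   (De Morgan)
≡ ((s AND NOT p) OR (NOT s AND p)) AND NOT s   (double negation)
≡ (s AND NOT p AND NOT s) OR (NOT s AND p AND NOT s)   (distribute AND over OR)
≡ NOT s AND p   (simplify)

NOT s AND p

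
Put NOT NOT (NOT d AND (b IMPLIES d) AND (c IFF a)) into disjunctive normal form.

NOT NOT (NOT d AND (b IMPLIES d) AND (c IFF a))
≡ NOT NOT (NOT d AND (NOT b OR d) AND (c IFF a))   — eliminate IMPLIES
≡ NOT NOT (NOT d AND (NOT b OR d) AND (c IMPLIES a) AND (a IMPLIES c))   — eliminate IFF
≡ NOT NOT (NOT d AND (NOT b OR d) AND (NOT c OR a) AND (a IMPLIES c))   — eliminate IMPLIES
≡ NOT NOT (NOT d AND (NOT b OR d) AND (NOT c OR a) AND (NOT a OR c))   — eliminate IMPLIES
≡ NOT d AND (NOT b OR d) AND (NOT c OR a) AND (NOT a OR c)   — double negation
≡ (NOT d AND NOT b AND NOT c AND NOT a) OR (NOT d AND NOT b AND NOT c AND c) OR (NOT d AND NOT b AND a AND NOT a) OR (NOT d AND NOT b AND a AND c) OR (NOT d AND d AND NOT c AND NOT a) OR (NOT d AND d AND NOT c AND c) OR (NOT d AND d AND a AND NOT a) OR (NOT d AND d AND a AND c)   — distribute AND over OR
≡ (NOT d AND NOT b AND NOT c AND NOT a) OR (NOT d AND NOT b AND a AND c)   — simplify

(NOT d AND NOT b AND NOT c AND NOT a) OR (NOT d AND NOT b AND a AND c)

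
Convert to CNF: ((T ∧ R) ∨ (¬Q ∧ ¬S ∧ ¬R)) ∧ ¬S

(T ∨ ¬Q) ∧ (T ∨ ¬R) ∧ (R ∨ ¬Q) ∧ ¬S

((T ∧ R) ∨ (¬Q ∧ ¬S ∧ ¬R)) ∧ ¬S
⇔ (T ∨ ¬Q) ∧ (T ∨ ¬S) ∧ (T ∨ ¬R) ∧ (R ∨ ¬Q) ∧ (R ∨ ¬S) ∧ (R ∨ ¬R) ∧ ¬S   [distribute ∨ over ∧]
⇔ (T ∨ ¬Q) ∧ (T ∨ ¬R) ∧ (R ∨ ¬Q) ∧ ¬S   [simplify]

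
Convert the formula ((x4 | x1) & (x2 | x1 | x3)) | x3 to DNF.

(x4 & x2) | x1 | x3

((x4 | x1) & (x2 | x1 | x3)) | x3
= (x4 & x2) | (x4 & x1) | (x4 & x3) | (x1 & x2) | (x1 & x1) | (x1 & x3) | x3   [distribute & over |]
= (x4 & x2) | x1 | x3   [simplify]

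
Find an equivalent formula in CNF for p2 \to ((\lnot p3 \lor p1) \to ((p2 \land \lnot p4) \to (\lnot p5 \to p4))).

(\lnot p2 \lor p3 \lor p4 \lor p5) \land (\lnot p2 \lor \lnot p1 \lor p4 \lor p5)

p2 \to ((\lnot p3 \lor p1) \to ((p2 \land \lnot p4) \to (\lnot p5 \to p4)))
≡ \lnot p2 \lor ((\lnot p3 \lor p1) \to ((p2 \land \lnot p4) \to (\lnot p5 \to p4)))   — eliminate \to
≡ \lnot p2 \lor \lnot (\lnot p3 \lor p1) \lor ((p2 \land \lnot p4) \to (\lnot p5 \to p4))   — eliminate \to
≡ \lnot p2 \lor \lnot (\lnot p3 \lor p1) \lor \lnot (p2 \land \lnot p4) \lor (\lnot p5 \to p4)   — eliminate \to
≡ \lnot p2 \lor \lnot (\lnot p3 \lor p1) \lor \lnot (p2 \land \lnot p4) \lor \lnot \lnot p5 \lor p4   — eliminate \to
≡ \lnot p2 \lor (\lnot \lnot p3 \land \lnot p1) \lor \lnot (p2 \land \lnot p4) \lor \lnot \lnot p5 \lor p4   — De Morgan
≡ \lnot p2 \lor (p3 \land \lnot p1) \lor \lnot (p2 \land \lnot p4) \lor \lnot \lnot p5 \lor p4   — double negation
≡ \lnot p2 \lor (p3 \land \lnot p1) \lor \lnot p2 \lor \lnot \lnot p4 \lor \lnot \lnot p5 \lor p4   — De Morgan
≡ \lnot p2 \lor (p3 \land \lnot p1) \lor \lnot p2 \lor p4 \lor \lnot \lnot p5 \lor p4   — double negation
≡ \lnot p2 \lor (p3 \land \lnot p1) \lor \lnot p2 \lor p4 \lor p5 \lor p4   — double negation
≡ (\lnot p2 \lor p3 \lor \lnot p2 \lor p4 \lor p5 \lor p4) \land (\lnot p2 \lor \lnot p1 \lor \lnot p2 \lor p4 \lor p5 \lor p4)   — distribute \lor over \land
≡ (\lnot p2 \lor p3 \lor p4 \lor p5) \land (\lnot p2 \lor \lnot p1 \lor p4 \lor p5)   — simplify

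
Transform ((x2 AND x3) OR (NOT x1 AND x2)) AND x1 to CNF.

((x2 AND x3) OR (NOT x1 AND x2)) AND x1
⇔ (x2 OR NOT x1) AND (x2 OR x2) AND (x3 OR NOT x1) AND (x3 OR x2) AND x1   (distribute OR over AND)
⇔ x2 AND (x3 OR NOT x1) AND x1   (simplify)

x2 AND (x3 OR NOT x1) AND x1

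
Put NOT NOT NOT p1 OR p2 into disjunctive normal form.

NOT p1 OR p2

NOT NOT NOT p1 OR p2
= NOT p1 OR p2   (double negation)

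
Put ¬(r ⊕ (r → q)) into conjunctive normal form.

(¬r ∨ q) ∧ r

¬(r ⊕ (r → q))
⇔ ¬((r ∨ (r → q)) ∧ ¬(r ∧ (r → q)))   (expand ⊕)
⇔ ¬((r ∨ ¬r ∨ q) ∧ ¬(r ∧ (r → q)))   (eliminate →)
⇔ ¬((r ∨ ¬r ∨ q) ∧ ¬(r ∧ (¬r ∨ q)))   (eliminate →)
⇔ ¬(r ∨ ¬r ∨ q) ∨ ¬¬(r ∧ (¬r ∨ q))   (De Morgan)
⇔ (¬r ∧ ¬¬r ∧ ¬q) ∨ ¬¬(r ∧ (¬r ∨ q))   (De Morgan)
⇔ (¬r ∧ r ∧ ¬q) ∨ ¬¬(r ∧ (¬r ∨ q))   (double negation)
⇔ (¬r ∧ r ∧ ¬q) ∨ (r ∧ (¬r ∨ q))   (double negation)
⇔ (¬r ∨ r) ∧ (¬r ∨ ¬r ∨ q) ∧ (r ∨ r) ∧ (r ∨ ¬r ∨ q) ∧ (¬q ∨ r) ∧ (¬q ∨ ¬r ∨ q)   (distribute ∨ over ∧)
⇔ (¬r ∨ q) ∧ r   (simplify)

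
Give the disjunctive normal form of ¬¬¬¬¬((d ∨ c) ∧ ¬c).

(¬d ∧ ¬c) ∨ c

¬¬¬¬¬((d ∨ c) ∧ ¬c)
= ¬¬¬((d ∨ c) ∧ ¬c)   — double negation
= ¬((d ∨ c) ∧ ¬c)   — double negation
= ¬(d ∨ c) ∨ ¬¬c   — De Morgan
= (¬d ∧ ¬c) ∨ ¬¬c   — De Morgan
= (¬d ∧ ¬c) ∨ c   — double negation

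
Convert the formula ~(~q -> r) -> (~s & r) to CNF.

~(~q -> r) -> (~s & r)
= ~~(~q -> r) | (~s & r)   [eliminate ->]
= ~~(~~q | r) | (~s & r)   [eliminate ->]
= ~~q | r | (~s & r)   [double negation]
= q | r | (~s & r)   [double negation]
= (q | r | ~s) & (q | r | r)   [distribute | over &]
= q | r   [simplify]

q | r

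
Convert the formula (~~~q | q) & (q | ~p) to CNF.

q | ~p

(~~~q | q) & (q | ~p)
= (~q | q) & (q | ~p)   [double negation]
= q | ~p   [simplify]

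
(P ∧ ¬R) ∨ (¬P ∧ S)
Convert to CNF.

(P ∧ ¬R) ∨ (¬P ∧ S)
≡ (P ∨ ¬P) ∧ (P ∨ S) ∧ (¬R ∨ ¬P) ∧ (¬R ∨ S)   — distribute ∨ over ∧
≡ (P ∨ S) ∧ (¬R ∨ ¬P) ∧ (¬R ∨ S)   — simplify

(P ∨ S) ∧ (¬R ∨ ¬P) ∧ (¬R ∨ S)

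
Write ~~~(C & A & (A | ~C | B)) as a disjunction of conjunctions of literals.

~~~(C & A & (A | ~C | B))
= ~(C & A & (A | ~C | B))   [double negation]
= ~C | ~A | ~(A | ~C | B)   [De Morgan]
= ~C | ~A | (~A & ~~C & ~B)   [De Morgan]
= ~C | ~A | (~A & C & ~B)   [double negation]
= ~C | ~A   [simplify]

~C | ~A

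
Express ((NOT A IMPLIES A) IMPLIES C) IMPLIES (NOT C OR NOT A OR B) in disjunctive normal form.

((NOT A IMPLIES A) IMPLIES C) IMPLIES (NOT C OR NOT A OR B)
≡ NOT ((NOT A IMPLIES A) IMPLIES C) OR NOT C OR NOT A OR B   [eliminate IMPLIES]
≡ NOT (NOT (NOT A IMPLIES A) OR C) OR NOT C OR NOT A OR B   [eliminate IMPLIES]
≡ NOT (NOT (NOT NOT A OR A) OR C) OR NOT C OR NOT A OR B   [eliminate IMPLIES]
≡ (NOT NOT (NOT NOT A OR A) AND NOT C) OR NOT C OR NOT A OR B   [De Morgan]
≡ ((NOT NOT A OR A) AND NOT C) OR NOT C OR NOT A OR B   [double negation]
≡ ((A OR A) AND NOT C) OR NOT C OR NOT A OR B   [double negation]
≡ (A AND NOT C) OR (A AND NOT C) OR NOT C OR NOT A OR B   [distribute AND over OR]
≡ NOT C OR NOT A OR B   [simplify]

NOT C OR NOT A OR B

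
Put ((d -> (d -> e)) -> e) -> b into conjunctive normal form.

(~d | e | b) & (~e | b)

((d -> (d -> e)) -> e) -> b
≡ ~((d -> (d -> e)) -> e) | b   [eliminate ->]
≡ ~(~(d -> (d -> e)) | e) | b   [eliminate ->]
≡ ~(~(~d | (d -> e)) | e) | b   [eliminate ->]
≡ ~(~(~d | ~d | e) | e) | b   [eliminate ->]
≡ (~~(~d | ~d | e) & ~e) | b   [De Morgan]
≡ ((~d | ~d | e) & ~e) | b   [double negation]
≡ (~d | ~d | e | b) & (~e | b)   [distribute | over &]
≡ (~d | e | b) & (~e | b)   [simplify]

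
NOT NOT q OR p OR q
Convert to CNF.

NOT NOT q OR p OR q
≡ q OR p OR q   [double negation]
≡ q OR p   [simplify]

q OR p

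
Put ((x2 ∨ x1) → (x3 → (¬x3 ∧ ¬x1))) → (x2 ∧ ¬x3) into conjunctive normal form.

((x2 ∨ x1) → (x3 → (¬x3 ∧ ¬x1))) → (x2 ∧ ¬x3)
⇔ ¬((x2 ∨ x1) → (x3 → (¬x3 ∧ ¬x1))) ∨ (x2 ∧ ¬x3)   [eliminate →]
⇔ ¬(¬(x2 ∨ x1) ∨ (x3 → (¬x3 ∧ ¬x1))) ∨ (x2 ∧ ¬x3)   [eliminate →]
⇔ ¬(¬(x2 ∨ x1) ∨ ¬x3 ∨ (¬x3 ∧ ¬x1)) ∨ (x2 ∧ ¬x3)   [eliminate →]
⇔ (¬¬(x2 ∨ x1) ∧ ¬¬x3 ∧ ¬(¬x3 ∧ ¬x1)) ∨ (x2 ∧ ¬x3)   [De Morgan]
⇔ ((x2 ∨ x1) ∧ ¬¬x3 ∧ ¬(¬x3 ∧ ¬x1)) ∨ (x2 ∧ ¬x3)   [double negation]
⇔ ((x2 ∨ x1) ∧ x3 ∧ ¬(¬x3 ∧ ¬x1)) ∨ (x2 ∧ ¬x3)   [double negation]
⇔ ((x2 ∨ x1) ∧ x3 ∧ (¬¬x3 ∨ ¬¬x1)) ∨ (x2 ∧ ¬x3)   [De Morgan]
⇔ ((x2 ∨ x1) ∧ x3 ∧ (x3 ∨ ¬¬x1)) ∨ (x2 ∧ ¬x3)   [double negation]
⇔ ((x2 ∨ x1) ∧ x3 ∧ (x3 ∨ x1)) ∨ (x2 ∧ ¬x3)   [double negation]
⇔ (x2 ∨ x1 ∨ x2) ∧ (x2 ∨ x1 ∨ ¬x3) ∧ (x3 ∨ x2) ∧ (x3 ∨ ¬x3) ∧ (x3 ∨ x1 ∨ x2) ∧ (x3 ∨ x1 ∨ ¬x3)   [distribute ∨ over ∧]
⇔ (x2 ∨ x1) ∧ (x3 ∨ x2)   [simplify]

(x2 ∨ x1) ∧ (x3 ∨ x2)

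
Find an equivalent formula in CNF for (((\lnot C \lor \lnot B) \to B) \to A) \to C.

(C \lor B) \land (\lnot A \lor C)

(((\lnot C \lor \lnot B) \to B) \to A) \to C
= \lnot (((\lnot C \lor \lnot B) \to B) \to A) \lor C   (eliminate \to)
= \lnot (\lnot ((\lnot C \lor \lnot B) \to B) \lor A) \lor C   (eliminate \to)
= \lnot (\lnot (\lnot (\lnot C \lor \lnot B) \lor B) \lor A) \lor C   (eliminate \to)
= (\lnot \lnot (\lnot (\lnot C \lor \lnot B) \lor B) \land \lnot A) \lor C   (De Morgan)
= ((\lnot (\lnot C \lor \lnot B) \lor B) \land \lnot A) \lor C   (double negation)
= (((\lnot \lnot C \land \lnot \lnot B) \lor B) \land \lnot A) \lor C   (De Morgan)
= (((C \land \lnot \lnot B) \lor B) \land \lnot A) \lor C   (double negation)
= (((C \land B) \lor B) \land \lnot A) \lor C   (double negation)
= (C \lor B \lor C) \land (B \lor B \lor C) \land (\lnot A \lor C)   (distribute \lor over \land)
= (C \lor B) \land (\lnot A \lor C)   (simplify)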